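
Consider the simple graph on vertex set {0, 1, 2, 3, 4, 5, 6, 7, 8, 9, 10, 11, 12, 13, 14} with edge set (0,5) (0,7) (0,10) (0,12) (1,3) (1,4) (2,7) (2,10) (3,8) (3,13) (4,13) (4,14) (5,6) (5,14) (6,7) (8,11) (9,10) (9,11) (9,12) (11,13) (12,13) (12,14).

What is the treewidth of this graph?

3

A width-3 tree decomposition is:
Bags: B1 = {2, 5, 6, 7}  B2 = {0, 2, 5, 7}  B3 = {0, 2, 5, 10}  B4 = {0, 5, 10, 14}  B5 = {0, 10, 12, 14}  B6 = {9, 10, 12, 14}  B7 = {4, 9, 12, 14}  B8 = {4, 9, 12, 13}  B9 = {4, 9, 11, 13}  B10 = {1, 4, 11, 13}  B11 = {1, 3, 11, 13}  B12 = {1, 3, 8, 11}
Tree: B1–B2, B2–B3, B3–B4, B4–B5, B5–B6, B6–B7, B7–B8, B8–B9, B9–B10, B10–B11, B11–B12
The largest bag has 4 vertices, giving width 3; this decomposition certifies tw(G) ≤ 3. For the lower bound: the 4 vertex sets {2,6,7}, {5}, {0}, {9,10,12,14} are disjoint, each induces a connected subgraph, and every pair is joined by at least one edge of G. Contracting each set to a single vertex therefore yields K_{4} as a minor, and since treewidth is minor-monotone, tw(G) ≥ tw(K_{4}) = 3. Therefore the treewidth is 3.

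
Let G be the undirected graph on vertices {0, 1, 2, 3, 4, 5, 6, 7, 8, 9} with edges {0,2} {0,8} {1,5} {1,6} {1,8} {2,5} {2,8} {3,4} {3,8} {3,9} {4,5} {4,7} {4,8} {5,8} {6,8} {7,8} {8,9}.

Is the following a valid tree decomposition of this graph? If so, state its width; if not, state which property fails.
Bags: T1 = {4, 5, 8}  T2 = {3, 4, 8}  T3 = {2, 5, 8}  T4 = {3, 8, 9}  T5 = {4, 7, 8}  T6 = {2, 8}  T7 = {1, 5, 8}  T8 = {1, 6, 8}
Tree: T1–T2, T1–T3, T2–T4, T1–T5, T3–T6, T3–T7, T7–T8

No — vertex 0 appears in no bag.

A tree decomposition must satisfy three properties: every vertex lies in some bag; for every edge, both endpoints lie together in some bag; and for every vertex, the bags containing it form a connected subtree. Here vertex 0 appears in no bag, so the decomposition is invalid.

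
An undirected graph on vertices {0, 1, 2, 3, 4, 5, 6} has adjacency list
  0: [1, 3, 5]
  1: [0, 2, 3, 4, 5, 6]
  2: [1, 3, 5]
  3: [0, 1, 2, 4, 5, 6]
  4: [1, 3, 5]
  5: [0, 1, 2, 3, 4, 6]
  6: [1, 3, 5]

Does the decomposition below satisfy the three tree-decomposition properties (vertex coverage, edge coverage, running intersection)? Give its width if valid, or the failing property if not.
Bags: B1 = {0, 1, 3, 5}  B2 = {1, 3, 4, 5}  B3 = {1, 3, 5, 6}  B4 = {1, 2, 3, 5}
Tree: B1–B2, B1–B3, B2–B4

Yes; width 3.

Every vertex of G appears in some bag (union = {0, 1, 2, 3, 4, 5, 6}); every edge is covered by a bag; and for each vertex v the set of bags containing v is connected in the bag tree. The decomposition is therefore valid. The largest bag has 4 vertices, so the width is 3.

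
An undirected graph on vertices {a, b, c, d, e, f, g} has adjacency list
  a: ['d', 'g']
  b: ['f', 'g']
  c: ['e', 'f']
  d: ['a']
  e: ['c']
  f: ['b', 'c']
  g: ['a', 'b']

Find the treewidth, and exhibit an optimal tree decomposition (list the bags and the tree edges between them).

The largest bag has 2 vertices, giving width 1; this decomposition certifies tw(G) ≤ 1. G has an edge, so its treewidth is at least 1. Therefore the treewidth is 1.

Treewidth 1.
One optimal decomposition is:
Bags: B1 = {a, d}  B2 = {a, g}  B3 = {b, g}  B4 = {b, f}  B5 = {c, f}  B6 = {c, e}
Tree: B1–B2, B2–B3, B3–B4, B4–B5, B5–B6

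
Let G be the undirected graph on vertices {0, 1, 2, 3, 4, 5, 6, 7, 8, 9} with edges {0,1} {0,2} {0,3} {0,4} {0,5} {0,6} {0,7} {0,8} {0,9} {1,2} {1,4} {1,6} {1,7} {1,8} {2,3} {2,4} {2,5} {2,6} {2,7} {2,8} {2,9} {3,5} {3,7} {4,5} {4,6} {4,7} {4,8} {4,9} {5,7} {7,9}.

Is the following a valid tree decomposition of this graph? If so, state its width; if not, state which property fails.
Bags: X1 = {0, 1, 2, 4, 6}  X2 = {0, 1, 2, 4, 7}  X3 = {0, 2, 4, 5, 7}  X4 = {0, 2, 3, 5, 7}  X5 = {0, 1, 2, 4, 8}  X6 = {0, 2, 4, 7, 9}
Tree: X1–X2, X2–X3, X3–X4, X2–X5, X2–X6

Checking the three conditions: (i) the bags cover all of {0, 1, 2, 3, 4, 5, 6, 7, 8, 9}; (ii) for each edge, some bag contains both endpoints; (iii) the bags containing any fixed vertex form a subtree. All hold, so the decomposition is valid with width 5 − 1 = 4.

Yes; width 4.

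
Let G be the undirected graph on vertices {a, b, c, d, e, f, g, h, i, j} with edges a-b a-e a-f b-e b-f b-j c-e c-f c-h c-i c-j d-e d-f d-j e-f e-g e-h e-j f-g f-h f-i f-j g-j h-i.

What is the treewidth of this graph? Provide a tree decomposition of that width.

Treewidth 3.
One such decomposition:
Bags: B1 = {b, e, f, j}  B2 = {d, e, f, j}  B3 = {c, e, f, j}  B4 = {e, f, g, j}  B5 = {a, b, e, f}  B6 = {c, e, f, h}  B7 = {c, f, h, i}
Tree: B1–B2, B2–B3, B2–B4, B1–B5, B3–B6, B6–B7

The largest bag has 4 vertices, giving width 3; this decomposition certifies tw(G) ≤ 3. On the other hand G contains the 4-clique {d, e, f, j}. A clique must lie in a single bag of any decomposition, so no decomposition can have width below 3. Combining the bounds, tw(G) = 3.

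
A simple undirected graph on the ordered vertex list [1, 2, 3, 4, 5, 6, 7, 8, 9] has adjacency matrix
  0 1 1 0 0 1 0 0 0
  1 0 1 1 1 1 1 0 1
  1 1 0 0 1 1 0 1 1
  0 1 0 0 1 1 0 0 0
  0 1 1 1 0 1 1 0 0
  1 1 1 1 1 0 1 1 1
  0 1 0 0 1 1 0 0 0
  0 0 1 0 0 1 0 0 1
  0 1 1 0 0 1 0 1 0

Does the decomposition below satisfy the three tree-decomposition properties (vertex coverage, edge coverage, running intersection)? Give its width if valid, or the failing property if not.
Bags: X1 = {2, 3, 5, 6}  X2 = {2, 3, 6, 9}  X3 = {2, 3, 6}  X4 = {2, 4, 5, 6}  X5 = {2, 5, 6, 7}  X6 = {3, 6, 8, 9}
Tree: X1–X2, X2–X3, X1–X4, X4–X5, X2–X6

A tree decomposition must satisfy three properties: every vertex lies in some bag; for every edge, both endpoints lie together in some bag; and for every vertex, the bags containing it form a connected subtree. Here vertex 1 appears in no bag, so the decomposition is invalid.

No — vertex 1 appears in no bag.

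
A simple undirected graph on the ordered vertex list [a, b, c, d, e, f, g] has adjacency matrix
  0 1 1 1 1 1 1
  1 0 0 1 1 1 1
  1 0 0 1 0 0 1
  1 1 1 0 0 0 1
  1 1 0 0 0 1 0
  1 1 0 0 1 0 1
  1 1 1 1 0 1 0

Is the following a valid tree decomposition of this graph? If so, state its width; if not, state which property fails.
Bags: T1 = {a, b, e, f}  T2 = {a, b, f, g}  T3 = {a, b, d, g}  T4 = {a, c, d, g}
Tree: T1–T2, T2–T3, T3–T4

Checking the three conditions: (i) the bags cover all of {a, b, c, d, e, f, g}; (ii) for each edge, some bag contains both endpoints; (iii) the bags containing any fixed vertex form a subtree. All hold, so the decomposition is valid with width 4 − 1 = 3.

Yes; width 3.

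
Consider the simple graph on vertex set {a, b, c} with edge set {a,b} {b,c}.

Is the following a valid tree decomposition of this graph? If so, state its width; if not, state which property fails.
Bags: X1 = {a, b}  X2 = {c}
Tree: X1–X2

A tree decomposition must satisfy three properties: every vertex lies in some bag; for every edge, both endpoints lie together in some bag; and for every vertex, the bags containing it form a connected subtree. Here edge (b,c) lies in no bag, so the decomposition is invalid.

No — edge (b,c) lies in no bag.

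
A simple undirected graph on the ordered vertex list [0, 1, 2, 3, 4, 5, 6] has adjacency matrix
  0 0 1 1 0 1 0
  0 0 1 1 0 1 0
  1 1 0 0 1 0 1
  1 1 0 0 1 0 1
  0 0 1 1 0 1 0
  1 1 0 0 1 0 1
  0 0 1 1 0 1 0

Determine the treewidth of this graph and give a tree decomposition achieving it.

Treewidth 3.
Bags: B1 = {1, 2, 3, 5}  B2 = {2, 3, 4, 5}  B3 = {2, 3, 5, 6}  B4 = {0, 2, 3, 5}
Tree: B1–B2, B2–B3, B3–B4

The largest bag has 4 vertices, giving width 3; this decomposition certifies tw(G) ≤ 3. For the lower bound: the 4 vertex sets {1,3}, {2,4}, {5}, {6} are disjoint, each induces a connected subgraph, and every pair is joined by at least one edge of G. Contracting each set to a single vertex therefore yields K_{4} as a minor, and since treewidth is minor-monotone, tw(G) ≥ tw(K_{4}) = 3. The upper and lower bounds meet at 3, so that is the treewidth.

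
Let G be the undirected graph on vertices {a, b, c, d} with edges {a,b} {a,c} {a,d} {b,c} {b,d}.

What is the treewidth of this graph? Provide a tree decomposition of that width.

Each bag holds 3 vertices, so the decomposition has width 2, which upper-bounds the treewidth. For the lower bound, the 3 vertices {a, b, d} are pairwise adjacent, and any tree decomposition puts a clique entirely inside one bag — forcing width ≥ 2. The upper and lower bounds meet at 2, so that is the treewidth.

Treewidth 2.
Bags: B1 = {a, b, c}  B2 = {a, b, d}
Tree: B1–B2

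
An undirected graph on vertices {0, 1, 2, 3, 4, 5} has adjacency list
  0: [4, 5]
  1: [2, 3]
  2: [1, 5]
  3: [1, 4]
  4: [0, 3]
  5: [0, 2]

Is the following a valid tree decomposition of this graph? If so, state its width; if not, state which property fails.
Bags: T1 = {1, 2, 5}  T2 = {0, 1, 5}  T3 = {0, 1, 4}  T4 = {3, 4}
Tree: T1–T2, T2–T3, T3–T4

A tree decomposition must satisfy three properties: every vertex lies in some bag; for every edge, both endpoints lie together in some bag; and for every vertex, the bags containing it form a connected subtree. Here edge (1,3) lies in no bag, so the decomposition is invalid.

No — edge (1,3) lies in no bag.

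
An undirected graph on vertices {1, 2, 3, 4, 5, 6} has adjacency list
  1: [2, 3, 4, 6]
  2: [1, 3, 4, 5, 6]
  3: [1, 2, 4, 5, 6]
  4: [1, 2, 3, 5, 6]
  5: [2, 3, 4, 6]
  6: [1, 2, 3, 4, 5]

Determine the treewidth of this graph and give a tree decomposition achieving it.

Each bag holds 5 vertices, so the decomposition has width 4, which upper-bounds the treewidth. On the other hand G contains the 5-clique {1, 2, 3, 4, 6}. A clique must lie in a single bag of any decomposition, so no decomposition can have width below 4. Combining the bounds, tw(G) = 4.

Treewidth 4.
One optimal decomposition is:
Bags: B1 = {2, 3, 4, 5, 6}  B2 = {1, 2, 3, 4, 6}
Tree: B1–B2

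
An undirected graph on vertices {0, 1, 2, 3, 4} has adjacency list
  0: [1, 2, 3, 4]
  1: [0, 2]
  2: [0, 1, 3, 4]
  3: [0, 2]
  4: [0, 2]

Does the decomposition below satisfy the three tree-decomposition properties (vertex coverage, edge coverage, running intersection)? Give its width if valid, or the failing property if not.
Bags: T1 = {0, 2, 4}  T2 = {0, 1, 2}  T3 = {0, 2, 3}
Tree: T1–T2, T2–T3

Every vertex of G appears in some bag (union = {0, 1, 2, 3, 4}); every edge is covered by a bag; and for each vertex v the set of bags containing v is connected in the bag tree. The decomposition is therefore valid. The largest bag has 3 vertices, so the width is 2.

Yes; width 2.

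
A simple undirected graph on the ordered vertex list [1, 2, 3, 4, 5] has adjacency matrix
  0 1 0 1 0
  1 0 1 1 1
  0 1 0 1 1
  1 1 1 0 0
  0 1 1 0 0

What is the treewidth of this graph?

A width-2 tree decomposition is:
Bags: B1 = {2, 3, 4}  B2 = {2, 3, 5}  B3 = {1, 2, 4}
Tree: B1–B2, B1–B3
The largest bag has 3 vertices, giving width 2; this decomposition certifies tw(G) ≤ 2. On the other hand G contains the 3-clique {1, 2, 4}. A clique must lie in a single bag of any decomposition, so no decomposition can have width below 2. Therefore the treewidth is 2.

2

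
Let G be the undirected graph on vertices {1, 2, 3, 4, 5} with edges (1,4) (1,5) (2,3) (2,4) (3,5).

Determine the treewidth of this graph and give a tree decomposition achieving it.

Treewidth 2.
Bags: B1 = {1, 3, 5}  B2 = {1, 3, 4}  B3 = {2, 3, 4}
Tree: B1–B2, B2–B3

Every bag has size at most 3, so the width is 3 − 1 = 2 and tw(G) ≤ 2. Since 3–5–1–4–2–3 is a cycle in G, G is not acyclic. Forests are exactly the graphs of treewidth ≤ 1, so tw(G) ≥ 2. The upper and lower bounds meet at 2, so that is the treewidth.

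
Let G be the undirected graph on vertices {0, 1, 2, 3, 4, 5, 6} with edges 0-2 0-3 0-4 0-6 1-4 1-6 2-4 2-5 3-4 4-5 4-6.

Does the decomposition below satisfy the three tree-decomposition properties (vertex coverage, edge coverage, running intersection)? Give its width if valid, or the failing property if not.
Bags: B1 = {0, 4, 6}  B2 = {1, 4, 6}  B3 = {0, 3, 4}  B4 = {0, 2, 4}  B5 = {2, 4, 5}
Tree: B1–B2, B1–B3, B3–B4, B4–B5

Every vertex of G appears in some bag (union = {0, 1, 2, 3, 4, 5, 6}); every edge is covered by a bag; and for each vertex v the set of bags containing v is connected in the bag tree. The decomposition is therefore valid. The largest bag has 3 vertices, so the width is 2.

Yes; width 2.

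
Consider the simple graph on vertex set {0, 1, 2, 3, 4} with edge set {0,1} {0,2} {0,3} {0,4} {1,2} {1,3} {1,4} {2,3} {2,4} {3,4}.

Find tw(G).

4

A width-4 tree decomposition is:
Bags: B1 = {0, 1, 2, 3, 4}
Tree: (single bag)
A single bag containing all 5 vertices is trivially a valid decomposition of width 4. For the lower bound, the 5 vertices {0, 1, 2, 3, 4} are pairwise adjacent, and any tree decomposition puts a clique entirely inside one bag — forcing width ≥ 4. Therefore the treewidth is 4.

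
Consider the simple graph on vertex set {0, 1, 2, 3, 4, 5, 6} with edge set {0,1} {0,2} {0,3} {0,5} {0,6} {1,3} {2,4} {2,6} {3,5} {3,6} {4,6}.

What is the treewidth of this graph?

A width-2 tree decomposition is:
Bags: B1 = {0, 3, 6}  B2 = {0, 1, 3}  B3 = {0, 3, 5}  B4 = {0, 2, 6}  B5 = {2, 4, 6}
Tree: B1–B2, B1–B3, B1–B4, B4–B5
Each bag holds 3 vertices, so the decomposition has width 2, which upper-bounds the treewidth. For the lower bound, the 3 vertices {0, 2, 6} are pairwise adjacent, and any tree decomposition puts a clique entirely inside one bag — forcing width ≥ 2. The upper and lower bounds meet at 2, so that is the treewidth.

2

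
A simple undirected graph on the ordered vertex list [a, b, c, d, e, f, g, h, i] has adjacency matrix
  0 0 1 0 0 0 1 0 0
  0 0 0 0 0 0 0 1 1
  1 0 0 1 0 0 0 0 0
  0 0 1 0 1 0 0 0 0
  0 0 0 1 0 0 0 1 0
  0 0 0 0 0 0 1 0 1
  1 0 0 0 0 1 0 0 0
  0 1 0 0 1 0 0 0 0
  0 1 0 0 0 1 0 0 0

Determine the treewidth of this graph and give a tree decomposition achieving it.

Every bag has size at most 3, so the width is 3 − 1 = 2 and tw(G) ≤ 2. For the lower bound, G contains the cycle a–c–d–e–h–b–i–f–g–a, so G is not a forest; only forests have treewidth ≤ 1, hence tw(G) ≥ 2. Combining the bounds, tw(G) = 2.

Treewidth 2.
One optimal decomposition is:
Bags: B1 = {a, c, d}  B2 = {a, d, e}  B3 = {a, e, h}  B4 = {a, b, h}  B5 = {a, b, i}  B6 = {a, f, i}  B7 = {a, f, g}
Tree: B1–B2, B2–B3, B3–B4, B4–B5, B5–B6, B6–B7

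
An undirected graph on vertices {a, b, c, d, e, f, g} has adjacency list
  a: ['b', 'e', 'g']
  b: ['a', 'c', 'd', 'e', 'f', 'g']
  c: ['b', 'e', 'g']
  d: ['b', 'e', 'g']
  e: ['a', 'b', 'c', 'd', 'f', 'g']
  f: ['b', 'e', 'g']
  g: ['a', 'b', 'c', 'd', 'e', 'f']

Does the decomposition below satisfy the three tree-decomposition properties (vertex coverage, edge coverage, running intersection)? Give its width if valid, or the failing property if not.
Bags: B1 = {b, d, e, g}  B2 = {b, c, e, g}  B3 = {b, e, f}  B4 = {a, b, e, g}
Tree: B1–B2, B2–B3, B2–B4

A tree decomposition must satisfy three properties: every vertex lies in some bag; for every edge, both endpoints lie together in some bag; and for every vertex, the bags containing it form a connected subtree. Here edge (g,f) lies in no bag, so the decomposition is invalid.

No — edge (g,f) lies in no bag.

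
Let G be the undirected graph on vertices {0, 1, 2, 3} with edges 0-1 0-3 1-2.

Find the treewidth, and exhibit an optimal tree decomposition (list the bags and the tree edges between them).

The largest bag has 2 vertices, giving width 1; this decomposition certifies tw(G) ≤ 1. G has an edge, so its treewidth is at least 1. Hence tw(G) = 1 exactly.

Treewidth 1.
One such decomposition:
Bags: B1 = {1, 2}  B2 = {0, 1}  B3 = {0, 3}
Tree: B1–B2, B2–B3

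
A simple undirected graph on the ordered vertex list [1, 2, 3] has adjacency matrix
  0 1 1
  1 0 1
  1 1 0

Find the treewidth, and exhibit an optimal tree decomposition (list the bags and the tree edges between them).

With just one bag of size 3, the width is 3 − 1 = 2, so tw(G) ≤ 2. For the lower bound, the 3 vertices {1, 2, 3} are pairwise adjacent, and any tree decomposition puts a clique entirely inside one bag — forcing width ≥ 2. Therefore the treewidth is 2.

Treewidth 2.
One such decomposition:
Bags: B1 = {1, 2, 3}
Tree: (single bag)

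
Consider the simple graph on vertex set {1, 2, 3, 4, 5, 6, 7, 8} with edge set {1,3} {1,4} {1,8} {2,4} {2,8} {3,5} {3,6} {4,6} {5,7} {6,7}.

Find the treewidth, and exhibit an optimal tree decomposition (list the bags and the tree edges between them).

Treewidth 2.
Bags: B1 = {3, 5, 7}  B2 = {3, 6, 7}  B3 = {1, 3, 6}  B4 = {1, 4, 6}  B5 = {1, 4, 8}  B6 = {2, 4, 8}
Tree: B1–B2, B2–B3, B3–B4, B4–B5, B5–B6

The largest bag has 3 vertices, giving width 2; this decomposition certifies tw(G) ≤ 2. For the lower bound, G contains the cycle 5–7–6–3–5, so G is not a forest; only forests have treewidth ≤ 1, hence tw(G) ≥ 2. Therefore the treewidth is 2.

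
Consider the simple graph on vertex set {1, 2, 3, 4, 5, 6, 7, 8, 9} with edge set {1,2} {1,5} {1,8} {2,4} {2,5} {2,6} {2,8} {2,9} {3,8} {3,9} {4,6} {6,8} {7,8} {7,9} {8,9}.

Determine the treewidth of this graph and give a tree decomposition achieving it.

The largest bag has 3 vertices, giving width 2; this decomposition certifies tw(G) ≤ 2. Conversely, {1, 2, 8} is a clique of size 3, and the vertices of any clique must share a bag in every tree decomposition; so some bag has ≥ 3 vertices and tw(G) ≥ 2. The upper and lower bounds meet at 2, so that is the treewidth.

Treewidth 2.
Bags: B1 = {2, 8, 9}  B2 = {3, 8, 9}  B3 = {7, 8, 9}  B4 = {2, 6, 8}  B5 = {1, 2, 8}  B6 = {1, 2, 5}  B7 = {2, 4, 6}
Tree: B1–B2, B1–B3, B1–B4, B4–B5, B5–B6, B4–B7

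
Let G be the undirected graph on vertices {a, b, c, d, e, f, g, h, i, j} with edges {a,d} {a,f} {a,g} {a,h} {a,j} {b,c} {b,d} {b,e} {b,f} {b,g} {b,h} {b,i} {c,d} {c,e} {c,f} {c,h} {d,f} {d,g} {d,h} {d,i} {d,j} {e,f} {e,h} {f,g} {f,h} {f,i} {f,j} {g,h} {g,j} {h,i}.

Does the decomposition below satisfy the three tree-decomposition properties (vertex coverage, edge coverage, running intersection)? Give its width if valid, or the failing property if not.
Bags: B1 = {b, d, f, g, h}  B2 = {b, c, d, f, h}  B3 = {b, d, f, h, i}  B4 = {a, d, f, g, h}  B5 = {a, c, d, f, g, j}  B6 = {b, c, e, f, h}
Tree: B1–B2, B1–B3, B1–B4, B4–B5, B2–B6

No — bags containing vertex c are not connected in the tree.

A tree decomposition must satisfy three properties: every vertex lies in some bag; for every edge, both endpoints lie together in some bag; and for every vertex, the bags containing it form a connected subtree. Here bags containing vertex c are not connected in the tree, so the decomposition is invalid.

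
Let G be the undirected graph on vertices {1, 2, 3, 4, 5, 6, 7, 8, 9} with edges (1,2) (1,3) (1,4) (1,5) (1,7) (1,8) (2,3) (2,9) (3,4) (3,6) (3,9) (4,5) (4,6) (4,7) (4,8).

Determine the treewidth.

2

A width-2 tree decomposition is:
Bags: B1 = {1, 3, 4}  B2 = {1, 4, 5}  B3 = {1, 2, 3}  B4 = {1, 4, 8}  B5 = {1, 4, 7}  B6 = {2, 3, 9}  B7 = {3, 4, 6}
Tree: B1–B2, B1–B3, B1–B4, B4–B5, B3–B6, B1–B7
The largest bag has 3 vertices, giving width 2; this decomposition certifies tw(G) ≤ 2. Conversely, {1, 2, 3} is a clique of size 3, and the vertices of any clique must share a bag in every tree decomposition; so some bag has ≥ 3 vertices and tw(G) ≥ 2. Hence tw(G) = 2 exactly.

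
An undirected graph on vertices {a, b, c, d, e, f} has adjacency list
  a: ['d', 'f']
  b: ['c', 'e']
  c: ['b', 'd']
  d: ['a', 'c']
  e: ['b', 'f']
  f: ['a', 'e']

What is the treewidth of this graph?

A width-2 tree decomposition is:
Bags: B1 = {b, c, d}  B2 = {b, d, e}  B3 = {d, e, f}  B4 = {a, d, f}
Tree: B1–B2, B2–B3, B3–B4
The largest bag has 3 vertices, giving width 2; this decomposition certifies tw(G) ≤ 2. For the lower bound, G contains the cycle d–c–b–e–f–a–d, so G is not a forest; only forests have treewidth ≤ 1, hence tw(G) ≥ 2. Hence tw(G) = 2 exactly.

2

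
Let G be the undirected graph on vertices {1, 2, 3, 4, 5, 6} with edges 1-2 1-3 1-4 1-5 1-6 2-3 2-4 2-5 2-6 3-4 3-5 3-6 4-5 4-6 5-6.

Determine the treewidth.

A width-5 tree decomposition is:
Bags: B1 = {1, 2, 3, 4, 5, 6}
Tree: (single bag)
With just one bag of size 6, the width is 6 − 1 = 5, so tw(G) ≤ 5. Conversely, {1, 2, 3, 4, 5, 6} is a clique of size 6, and the vertices of any clique must share a bag in every tree decomposition; so some bag has ≥ 6 vertices and tw(G) ≥ 5. Therefore the treewidth is 5.

5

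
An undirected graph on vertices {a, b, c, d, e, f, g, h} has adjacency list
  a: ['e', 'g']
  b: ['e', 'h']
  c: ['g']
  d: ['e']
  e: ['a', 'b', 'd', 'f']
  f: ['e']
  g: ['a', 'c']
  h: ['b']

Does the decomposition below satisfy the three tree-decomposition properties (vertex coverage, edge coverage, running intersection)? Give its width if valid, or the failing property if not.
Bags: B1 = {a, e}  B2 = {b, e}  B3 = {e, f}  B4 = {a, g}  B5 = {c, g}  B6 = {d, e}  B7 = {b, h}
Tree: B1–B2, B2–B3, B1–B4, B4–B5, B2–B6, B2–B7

Checking the three conditions: (i) the bags cover all of {a, b, c, d, e, f, g, h}; (ii) for each edge, some bag contains both endpoints; (iii) the bags containing any fixed vertex form a subtree. All hold, so the decomposition is valid with width 2 − 1 = 1.

Yes; width 1.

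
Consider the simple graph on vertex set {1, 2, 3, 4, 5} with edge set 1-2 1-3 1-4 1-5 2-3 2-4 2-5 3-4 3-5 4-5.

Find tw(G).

4

A width-4 tree decomposition is:
Bags: B1 = {1, 2, 3, 4, 5}
Tree: (single bag)
With just one bag of size 5, the width is 5 − 1 = 4, so tw(G) ≤ 4. On the other hand G contains the 5-clique {1, 2, 3, 4, 5}. A clique must lie in a single bag of any decomposition, so no decomposition can have width below 4. Combining the bounds, tw(G) = 4.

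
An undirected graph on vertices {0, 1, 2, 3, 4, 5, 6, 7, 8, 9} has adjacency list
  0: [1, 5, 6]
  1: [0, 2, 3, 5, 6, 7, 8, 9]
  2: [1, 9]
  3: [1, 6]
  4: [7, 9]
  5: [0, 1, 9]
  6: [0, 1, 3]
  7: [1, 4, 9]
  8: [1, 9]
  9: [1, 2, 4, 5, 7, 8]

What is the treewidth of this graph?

2

A width-2 tree decomposition is:
Bags: B1 = {0, 1, 5}  B2 = {1, 5, 9}  B3 = {1, 7, 9}  B4 = {0, 1, 6}  B5 = {1, 2, 9}  B6 = {1, 8, 9}  B7 = {4, 7, 9}  B8 = {1, 3, 6}
Tree: B1–B2, B2–B3, B1–B4, B3–B5, B3–B6, B3–B7, B4–B8
The largest bag has 3 vertices, giving width 2; this decomposition certifies tw(G) ≤ 2. Conversely, {0, 1, 5} is a clique of size 3, and the vertices of any clique must share a bag in every tree decomposition; so some bag has ≥ 3 vertices and tw(G) ≥ 2. The upper and lower bounds meet at 2, so that is the treewidth.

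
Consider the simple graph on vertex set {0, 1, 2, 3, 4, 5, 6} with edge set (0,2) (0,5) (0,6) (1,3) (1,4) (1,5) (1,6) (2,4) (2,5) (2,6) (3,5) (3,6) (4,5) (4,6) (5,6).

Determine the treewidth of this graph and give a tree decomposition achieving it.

Each bag holds 4 vertices, so the decomposition has width 3, which upper-bounds the treewidth. On the other hand G contains the 4-clique {0, 2, 5, 6}. A clique must lie in a single bag of any decomposition, so no decomposition can have width below 3. Therefore the treewidth is 3.

Treewidth 3.
One such decomposition:
Bags: B1 = {1, 4, 5, 6}  B2 = {2, 4, 5, 6}  B3 = {1, 3, 5, 6}  B4 = {0, 2, 5, 6}
Tree: B1–B2, B1–B3, B2–B4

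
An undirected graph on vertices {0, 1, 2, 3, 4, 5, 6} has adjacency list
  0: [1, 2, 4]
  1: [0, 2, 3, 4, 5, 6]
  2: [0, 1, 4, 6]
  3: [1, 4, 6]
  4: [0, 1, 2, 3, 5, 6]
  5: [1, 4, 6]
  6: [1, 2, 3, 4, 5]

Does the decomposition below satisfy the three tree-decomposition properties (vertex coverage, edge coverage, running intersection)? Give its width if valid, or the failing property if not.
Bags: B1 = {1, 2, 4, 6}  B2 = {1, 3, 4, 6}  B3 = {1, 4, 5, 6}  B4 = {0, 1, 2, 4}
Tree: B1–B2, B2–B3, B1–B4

Every vertex of G appears in some bag (union = {0, 1, 2, 3, 4, 5, 6}); every edge is covered by a bag; and for each vertex v the set of bags containing v is connected in the bag tree. The decomposition is therefore valid. The largest bag has 4 vertices, so the width is 3.

Yes; width 3.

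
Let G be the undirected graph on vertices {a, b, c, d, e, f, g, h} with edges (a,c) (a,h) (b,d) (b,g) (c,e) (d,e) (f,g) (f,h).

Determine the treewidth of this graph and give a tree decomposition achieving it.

Treewidth 2.
Bags: B1 = {a, f, h}  B2 = {a, f, g}  B3 = {a, b, g}  B4 = {a, b, d}  B5 = {a, d, e}  B6 = {a, c, e}
Tree: B1–B2, B2–B3, B3–B4, B4–B5, B5–B6

Each bag holds 3 vertices, so the decomposition has width 2, which upper-bounds the treewidth. For the lower bound, G contains the cycle a–h–f–g–b–d–e–c–a, so G is not a forest; only forests have treewidth ≤ 1, hence tw(G) ≥ 2. Combining the bounds, tw(G) = 2.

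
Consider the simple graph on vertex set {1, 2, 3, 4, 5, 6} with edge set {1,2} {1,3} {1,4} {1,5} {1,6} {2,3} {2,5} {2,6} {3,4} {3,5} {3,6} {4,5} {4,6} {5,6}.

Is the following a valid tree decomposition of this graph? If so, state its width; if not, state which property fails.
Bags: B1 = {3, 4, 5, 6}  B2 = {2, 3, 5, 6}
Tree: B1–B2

A tree decomposition must satisfy three properties: every vertex lies in some bag; for every edge, both endpoints lie together in some bag; and for every vertex, the bags containing it form a connected subtree. Here vertex 1 appears in no bag, so the decomposition is invalid.

No — vertex 1 appears in no bag.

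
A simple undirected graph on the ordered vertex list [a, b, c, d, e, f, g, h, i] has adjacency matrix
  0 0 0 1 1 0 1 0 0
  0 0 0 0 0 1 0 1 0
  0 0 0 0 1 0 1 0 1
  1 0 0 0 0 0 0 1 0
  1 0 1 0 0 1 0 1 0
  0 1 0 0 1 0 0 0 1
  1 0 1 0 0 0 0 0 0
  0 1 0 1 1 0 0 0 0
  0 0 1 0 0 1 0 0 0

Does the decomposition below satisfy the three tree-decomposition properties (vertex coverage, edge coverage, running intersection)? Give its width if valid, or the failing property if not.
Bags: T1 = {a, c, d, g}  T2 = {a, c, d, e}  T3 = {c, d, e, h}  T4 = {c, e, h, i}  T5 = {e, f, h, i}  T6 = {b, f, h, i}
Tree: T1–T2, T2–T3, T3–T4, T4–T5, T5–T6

Yes; width 3.

Vertex coverage: the bags together contain {a, b, c, d, e, f, g, h, i}, the full vertex set. Edge coverage: each edge of G has both endpoints in at least one bag. Running intersection: for every vertex, the bags containing it form a connected subtree. All three properties hold, so this is a valid tree decomposition of width max|bag| − 1 = 3, and hence tw(G) ≤ 3.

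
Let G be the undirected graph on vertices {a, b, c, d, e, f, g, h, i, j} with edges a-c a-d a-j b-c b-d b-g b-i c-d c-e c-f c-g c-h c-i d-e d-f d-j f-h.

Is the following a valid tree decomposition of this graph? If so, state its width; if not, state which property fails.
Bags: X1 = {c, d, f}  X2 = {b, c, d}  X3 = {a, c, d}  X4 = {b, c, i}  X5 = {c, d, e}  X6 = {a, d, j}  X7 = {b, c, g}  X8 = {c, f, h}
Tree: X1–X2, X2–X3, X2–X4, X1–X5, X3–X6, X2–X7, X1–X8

Yes; width 2.

Every vertex of G appears in some bag (union = {a, b, c, d, e, f, g, h, i, j}); every edge is covered by a bag; and for each vertex v the set of bags containing v is connected in the bag tree. The decomposition is therefore valid. The largest bag has 3 vertices, so the width is 2.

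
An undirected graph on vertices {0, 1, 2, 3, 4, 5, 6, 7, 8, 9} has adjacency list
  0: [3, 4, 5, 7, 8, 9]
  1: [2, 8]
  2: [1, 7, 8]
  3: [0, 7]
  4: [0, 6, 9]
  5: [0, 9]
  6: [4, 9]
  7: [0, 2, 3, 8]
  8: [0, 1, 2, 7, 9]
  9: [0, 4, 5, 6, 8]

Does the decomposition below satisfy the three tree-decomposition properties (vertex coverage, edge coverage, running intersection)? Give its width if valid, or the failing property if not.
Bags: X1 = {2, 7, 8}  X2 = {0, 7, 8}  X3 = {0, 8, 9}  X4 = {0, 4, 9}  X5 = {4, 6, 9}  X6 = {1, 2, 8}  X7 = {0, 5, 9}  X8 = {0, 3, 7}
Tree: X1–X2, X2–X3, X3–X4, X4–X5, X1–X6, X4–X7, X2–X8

Yes; width 2.

Checking the three conditions: (i) the bags cover all of {0, 1, 2, 3, 4, 5, 6, 7, 8, 9}; (ii) for each edge, some bag contains both endpoints; (iii) the bags containing any fixed vertex form a subtree. All hold, so the decomposition is valid with width 3 − 1 = 2.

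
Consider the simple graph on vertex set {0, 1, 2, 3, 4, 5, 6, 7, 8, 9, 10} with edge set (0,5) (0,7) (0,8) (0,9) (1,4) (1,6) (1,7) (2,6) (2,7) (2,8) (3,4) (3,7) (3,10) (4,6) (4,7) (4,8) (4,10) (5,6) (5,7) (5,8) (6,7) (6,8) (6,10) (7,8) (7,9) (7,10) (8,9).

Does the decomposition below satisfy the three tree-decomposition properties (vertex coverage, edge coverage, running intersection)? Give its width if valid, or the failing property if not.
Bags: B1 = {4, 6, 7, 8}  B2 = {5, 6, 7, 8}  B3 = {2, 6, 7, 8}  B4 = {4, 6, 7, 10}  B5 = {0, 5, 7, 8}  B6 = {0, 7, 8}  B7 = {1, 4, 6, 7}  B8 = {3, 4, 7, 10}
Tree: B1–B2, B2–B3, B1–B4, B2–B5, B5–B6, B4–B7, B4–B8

A tree decomposition must satisfy three properties: every vertex lies in some bag; for every edge, both endpoints lie together in some bag; and for every vertex, the bags containing it form a connected subtree. Here vertex 9 appears in no bag, so the decomposition is invalid.

No — vertex 9 appears in no bag.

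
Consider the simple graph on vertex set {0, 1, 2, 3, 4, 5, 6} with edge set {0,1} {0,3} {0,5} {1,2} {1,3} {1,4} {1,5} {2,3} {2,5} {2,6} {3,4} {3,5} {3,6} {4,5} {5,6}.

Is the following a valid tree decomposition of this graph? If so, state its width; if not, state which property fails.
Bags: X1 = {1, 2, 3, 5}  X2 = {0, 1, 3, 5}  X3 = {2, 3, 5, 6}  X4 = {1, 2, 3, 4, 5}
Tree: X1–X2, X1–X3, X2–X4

A tree decomposition must satisfy three properties: every vertex lies in some bag; for every edge, both endpoints lie together in some bag; and for every vertex, the bags containing it form a connected subtree. Here bags containing vertex 2 are not connected in the tree, so the decomposition is invalid.

No — bags containing vertex 2 are not connected in the tree.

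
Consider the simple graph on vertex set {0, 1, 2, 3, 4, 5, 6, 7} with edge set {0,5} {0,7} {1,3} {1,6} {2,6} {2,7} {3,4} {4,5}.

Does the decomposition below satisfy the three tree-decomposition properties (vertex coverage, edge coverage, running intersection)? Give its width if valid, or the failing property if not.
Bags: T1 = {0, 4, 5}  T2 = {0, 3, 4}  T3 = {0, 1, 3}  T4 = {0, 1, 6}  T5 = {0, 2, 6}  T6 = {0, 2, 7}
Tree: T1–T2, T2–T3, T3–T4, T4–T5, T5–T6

Checking the three conditions: (i) the bags cover all of {0, 1, 2, 3, 4, 5, 6, 7}; (ii) for each edge, some bag contains both endpoints; (iii) the bags containing any fixed vertex form a subtree. All hold, so the decomposition is valid with width 3 − 1 = 2.

Yes; width 2.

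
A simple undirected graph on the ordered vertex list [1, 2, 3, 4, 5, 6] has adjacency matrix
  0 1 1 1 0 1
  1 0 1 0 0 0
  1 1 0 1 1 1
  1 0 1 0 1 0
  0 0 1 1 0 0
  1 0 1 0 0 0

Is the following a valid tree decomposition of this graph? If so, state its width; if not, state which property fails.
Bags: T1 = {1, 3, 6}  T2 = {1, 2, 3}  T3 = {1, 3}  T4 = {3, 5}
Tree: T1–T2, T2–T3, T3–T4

No — vertex 4 appears in no bag.

A tree decomposition must satisfy three properties: every vertex lies in some bag; for every edge, both endpoints lie together in some bag; and for every vertex, the bags containing it form a connected subtree. Here vertex 4 appears in no bag, so the decomposition is invalid.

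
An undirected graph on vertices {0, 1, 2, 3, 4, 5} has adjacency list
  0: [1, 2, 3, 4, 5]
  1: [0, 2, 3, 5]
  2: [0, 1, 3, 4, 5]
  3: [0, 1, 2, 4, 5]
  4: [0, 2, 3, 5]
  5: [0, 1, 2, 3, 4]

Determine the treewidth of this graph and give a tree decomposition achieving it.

Treewidth 4.
One such decomposition:
Bags: B1 = {0, 1, 2, 3, 5}  B2 = {0, 2, 3, 4, 5}
Tree: B1–B2

The largest bag has 5 vertices, giving width 4; this decomposition certifies tw(G) ≤ 4. Conversely, {0, 1, 2, 3, 5} is a clique of size 5, and the vertices of any clique must share a bag in every tree decomposition; so some bag has ≥ 5 vertices and tw(G) ≥ 4. The upper and lower bounds meet at 4, so that is the treewidth.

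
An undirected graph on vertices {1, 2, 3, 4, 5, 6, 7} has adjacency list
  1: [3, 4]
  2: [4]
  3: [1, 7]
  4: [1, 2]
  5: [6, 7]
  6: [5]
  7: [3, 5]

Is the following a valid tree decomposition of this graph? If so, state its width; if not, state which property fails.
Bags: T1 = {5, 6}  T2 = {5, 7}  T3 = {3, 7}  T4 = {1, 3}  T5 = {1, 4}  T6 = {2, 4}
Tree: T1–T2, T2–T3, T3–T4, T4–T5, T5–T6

Yes; width 1.

Every vertex of G appears in some bag (union = {1, 2, 3, 4, 5, 6, 7}); every edge is covered by a bag; and for each vertex v the set of bags containing v is connected in the bag tree. The decomposition is therefore valid. The largest bag has 2 vertices, so the width is 1.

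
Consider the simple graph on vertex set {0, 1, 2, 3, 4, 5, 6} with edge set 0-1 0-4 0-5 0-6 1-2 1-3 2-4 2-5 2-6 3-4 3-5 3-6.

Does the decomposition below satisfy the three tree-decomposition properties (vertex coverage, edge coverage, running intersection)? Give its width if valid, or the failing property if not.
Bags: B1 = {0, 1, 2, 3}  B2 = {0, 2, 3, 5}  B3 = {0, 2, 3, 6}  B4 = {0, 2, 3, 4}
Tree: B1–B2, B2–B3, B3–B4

Yes; width 3.

Checking the three conditions: (i) the bags cover all of {0, 1, 2, 3, 4, 5, 6}; (ii) for each edge, some bag contains both endpoints; (iii) the bags containing any fixed vertex form a subtree. All hold, so the decomposition is valid with width 4 − 1 = 3.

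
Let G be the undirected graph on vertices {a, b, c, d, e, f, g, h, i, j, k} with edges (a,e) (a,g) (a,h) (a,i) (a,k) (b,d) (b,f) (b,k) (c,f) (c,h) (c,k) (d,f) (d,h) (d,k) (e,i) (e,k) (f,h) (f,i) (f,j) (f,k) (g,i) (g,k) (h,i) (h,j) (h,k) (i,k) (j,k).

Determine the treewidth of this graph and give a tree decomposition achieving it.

Treewidth 3.
One optimal decomposition is:
Bags: B1 = {f, h, i, k}  B2 = {a, h, i, k}  B3 = {d, f, h, k}  B4 = {f, h, j, k}  B5 = {a, e, i, k}  B6 = {b, d, f, k}  B7 = {c, f, h, k}  B8 = {a, g, i, k}
Tree: B1–B2, B1–B3, B3–B4, B2–B5, B3–B6, B1–B7, B5–B8

Every bag has size at most 4, so the width is 4 − 1 = 3 and tw(G) ≤ 3. On the other hand G contains the 4-clique {a, g, i, k}. A clique must lie in a single bag of any decomposition, so no decomposition can have width below 3. Combining the bounds, tw(G) = 3.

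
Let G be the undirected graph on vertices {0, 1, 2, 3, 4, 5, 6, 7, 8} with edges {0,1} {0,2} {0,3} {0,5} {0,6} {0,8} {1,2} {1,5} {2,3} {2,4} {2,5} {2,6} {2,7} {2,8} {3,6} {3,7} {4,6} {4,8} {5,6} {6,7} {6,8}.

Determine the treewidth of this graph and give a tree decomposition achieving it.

Treewidth 3.
One such decomposition:
Bags: B1 = {0, 2, 5, 6}  B2 = {0, 2, 6, 8}  B3 = {0, 1, 2, 5}  B4 = {0, 2, 3, 6}  B5 = {2, 4, 6, 8}  B6 = {2, 3, 6, 7}
Tree: B1–B2, B1–B3, B2–B4, B2–B5, B4–B6

Every bag has size at most 4, so the width is 4 − 1 = 3 and tw(G) ≤ 3. On the other hand G contains the 4-clique {0, 1, 2, 5}. A clique must lie in a single bag of any decomposition, so no decomposition can have width below 3. Hence tw(G) = 3 exactly.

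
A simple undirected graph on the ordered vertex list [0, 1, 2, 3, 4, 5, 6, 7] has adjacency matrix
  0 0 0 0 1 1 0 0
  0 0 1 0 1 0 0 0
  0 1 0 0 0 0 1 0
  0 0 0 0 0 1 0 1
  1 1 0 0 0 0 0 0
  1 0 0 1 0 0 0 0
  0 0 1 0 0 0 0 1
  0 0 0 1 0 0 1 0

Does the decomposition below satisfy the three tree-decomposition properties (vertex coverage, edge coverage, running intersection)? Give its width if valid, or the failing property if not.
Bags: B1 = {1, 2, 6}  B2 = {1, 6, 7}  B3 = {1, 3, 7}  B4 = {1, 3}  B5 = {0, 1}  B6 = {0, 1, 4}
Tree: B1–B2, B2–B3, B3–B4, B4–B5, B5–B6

A tree decomposition must satisfy three properties: every vertex lies in some bag; for every edge, both endpoints lie together in some bag; and for every vertex, the bags containing it form a connected subtree. Here vertex 5 appears in no bag, so the decomposition is invalid.

No — vertex 5 appears in no bag.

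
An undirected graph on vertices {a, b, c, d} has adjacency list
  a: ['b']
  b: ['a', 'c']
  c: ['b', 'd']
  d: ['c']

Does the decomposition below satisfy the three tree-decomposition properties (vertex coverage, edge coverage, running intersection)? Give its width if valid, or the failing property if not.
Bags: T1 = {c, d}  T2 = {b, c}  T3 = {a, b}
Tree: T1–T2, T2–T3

Vertex coverage: the bags together contain {a, b, c, d}, the full vertex set. Edge coverage: each edge of G has both endpoints in at least one bag. Running intersection: for every vertex, the bags containing it form a connected subtree. All three properties hold, so this is a valid tree decomposition of width max|bag| − 1 = 1, and hence tw(G) ≤ 1.

Yes; width 1.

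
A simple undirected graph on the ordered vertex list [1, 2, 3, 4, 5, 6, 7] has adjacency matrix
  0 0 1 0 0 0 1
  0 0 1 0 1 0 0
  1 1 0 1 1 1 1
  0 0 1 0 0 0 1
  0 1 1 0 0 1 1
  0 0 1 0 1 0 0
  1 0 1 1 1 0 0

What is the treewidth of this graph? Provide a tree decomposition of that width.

The largest bag has 3 vertices, giving width 2; this decomposition certifies tw(G) ≤ 2. For the lower bound, the 3 vertices {1, 3, 7} are pairwise adjacent, and any tree decomposition puts a clique entirely inside one bag — forcing width ≥ 2. Hence tw(G) = 2 exactly.

Treewidth 2.
One such decomposition:
Bags: B1 = {1, 3, 7}  B2 = {3, 4, 7}  B3 = {3, 5, 7}  B4 = {2, 3, 5}  B5 = {3, 5, 6}
Tree: B1–B2, B1–B3, B3–B4, B3–B5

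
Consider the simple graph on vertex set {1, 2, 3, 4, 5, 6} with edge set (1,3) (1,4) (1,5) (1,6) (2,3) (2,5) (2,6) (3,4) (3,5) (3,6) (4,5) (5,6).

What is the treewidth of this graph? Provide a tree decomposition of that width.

Treewidth 3.
Bags: B1 = {1, 3, 5, 6}  B2 = {1, 3, 4, 5}  B3 = {2, 3, 5, 6}
Tree: B1–B2, B1–B3

The largest bag has 4 vertices, giving width 3; this decomposition certifies tw(G) ≤ 3. On the other hand G contains the 4-clique {1, 3, 4, 5}. A clique must lie in a single bag of any decomposition, so no decomposition can have width below 3. Hence tw(G) = 3 exactly.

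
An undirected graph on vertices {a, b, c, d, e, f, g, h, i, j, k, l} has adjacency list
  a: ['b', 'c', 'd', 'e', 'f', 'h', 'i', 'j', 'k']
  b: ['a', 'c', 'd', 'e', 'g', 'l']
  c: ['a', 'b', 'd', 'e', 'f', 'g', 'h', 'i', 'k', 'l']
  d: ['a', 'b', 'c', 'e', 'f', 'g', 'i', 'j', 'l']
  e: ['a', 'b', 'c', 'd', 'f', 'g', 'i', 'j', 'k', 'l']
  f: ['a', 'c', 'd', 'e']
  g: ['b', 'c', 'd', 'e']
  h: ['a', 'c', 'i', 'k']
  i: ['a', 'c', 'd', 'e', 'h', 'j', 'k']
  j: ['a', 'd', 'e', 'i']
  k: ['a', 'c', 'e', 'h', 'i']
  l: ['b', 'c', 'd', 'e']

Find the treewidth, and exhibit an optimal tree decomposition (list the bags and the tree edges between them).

Every bag has size at most 5, so the width is 5 − 1 = 4 and tw(G) ≤ 4. Conversely, {a, d, e, i, j} is a clique of size 5, and the vertices of any clique must share a bag in every tree decomposition; so some bag has ≥ 5 vertices and tw(G) ≥ 4. Hence tw(G) = 4 exactly.

Treewidth 4.
Bags: B1 = {a, c, d, e, i}  B2 = {a, c, e, i, k}  B3 = {a, c, h, i, k}  B4 = {a, b, c, d, e}  B5 = {a, c, d, e, f}  B6 = {a, d, e, i, j}  B7 = {b, c, d, e, g}  B8 = {b, c, d, e, l}
Tree: B1–B2, B2–B3, B1–B4, B4–B5, B1–B6, B4–B7, B4–B8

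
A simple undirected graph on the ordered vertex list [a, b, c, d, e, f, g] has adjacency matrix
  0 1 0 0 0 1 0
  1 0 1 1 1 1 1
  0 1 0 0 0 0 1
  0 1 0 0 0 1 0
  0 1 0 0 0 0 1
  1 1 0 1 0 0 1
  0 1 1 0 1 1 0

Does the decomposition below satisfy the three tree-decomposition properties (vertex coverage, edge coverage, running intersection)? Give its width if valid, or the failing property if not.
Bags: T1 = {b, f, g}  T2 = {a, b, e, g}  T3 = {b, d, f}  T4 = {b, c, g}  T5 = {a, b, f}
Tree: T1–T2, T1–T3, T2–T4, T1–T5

A tree decomposition must satisfy three properties: every vertex lies in some bag; for every edge, both endpoints lie together in some bag; and for every vertex, the bags containing it form a connected subtree. Here bags containing vertex a are not connected in the tree, so the decomposition is invalid.

No — bags containing vertex a are not connected in the tree.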